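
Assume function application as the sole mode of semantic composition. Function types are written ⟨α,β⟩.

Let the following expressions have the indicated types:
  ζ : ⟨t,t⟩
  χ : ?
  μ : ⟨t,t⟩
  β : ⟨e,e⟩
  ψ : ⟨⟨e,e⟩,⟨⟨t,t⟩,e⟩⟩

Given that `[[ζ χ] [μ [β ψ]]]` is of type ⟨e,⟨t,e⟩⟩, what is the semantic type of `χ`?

⟨⟨t,t⟩,⟨e,⟨e,⟨t,e⟩⟩⟩⟩

At [[ζ χ] [μ [β ψ]]] (required: ⟨e,⟨t,e⟩⟩): [μ [β ψ]] is e, which is not a function with range ⟨e,⟨t,e⟩⟩; hence [ζ χ] is the functor — type ⟨e,⟨e,⟨t,e⟩⟩⟩.
At [ζ χ] (required: ⟨e,⟨e,⟨t,e⟩⟩⟩): ζ is ⟨t,t⟩, which is not a function with range ⟨e,⟨e,⟨t,e⟩⟩⟩; hence χ is the functor — type ⟨⟨t,t⟩,⟨e,⟨e,⟨t,e⟩⟩⟩⟩.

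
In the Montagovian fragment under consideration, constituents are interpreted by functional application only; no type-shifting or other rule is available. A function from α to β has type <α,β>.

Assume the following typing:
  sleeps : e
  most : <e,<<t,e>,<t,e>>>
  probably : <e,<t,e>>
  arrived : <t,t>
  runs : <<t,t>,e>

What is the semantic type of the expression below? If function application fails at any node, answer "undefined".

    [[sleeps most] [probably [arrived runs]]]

<t,e>

At [sleeps most], most : <e,<<t,e>,<t,e>>> takes sleeps : e, giving <<t,e>,<t,e>>.
At [arrived runs], runs : <<t,t>,e> takes arrived : <t,t>, giving e.
At [probably [arrived runs]], probably : <e,<t,e>> takes [arrived runs] : e, giving <t,e>.
At [[sleeps most] [probably [arrived runs]]], [sleeps most] : <<t,e>,<t,e>> takes [probably [arrived runs]] : <t,e>, giving <t,e>.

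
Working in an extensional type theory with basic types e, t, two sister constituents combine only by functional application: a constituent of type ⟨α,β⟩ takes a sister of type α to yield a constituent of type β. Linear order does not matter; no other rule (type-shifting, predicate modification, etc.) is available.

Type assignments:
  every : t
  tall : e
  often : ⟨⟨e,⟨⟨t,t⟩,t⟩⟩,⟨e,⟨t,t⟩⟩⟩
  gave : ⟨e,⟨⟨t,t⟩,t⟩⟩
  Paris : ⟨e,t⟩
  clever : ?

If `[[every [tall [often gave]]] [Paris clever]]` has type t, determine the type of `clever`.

[[every [tall [often gave]]] [Paris clever]] is required to be t. [every [tall [often gave]]] : t cannot yield t as functor, so [Paris clever] : ⟨t,t⟩.
[Paris clever] is required to be ⟨t,t⟩. Paris : ⟨e,t⟩ cannot yield ⟨t,t⟩ as functor, so clever : ⟨⟨e,t⟩,⟨t,t⟩⟩.

⟨⟨e,t⟩,⟨t,t⟩⟩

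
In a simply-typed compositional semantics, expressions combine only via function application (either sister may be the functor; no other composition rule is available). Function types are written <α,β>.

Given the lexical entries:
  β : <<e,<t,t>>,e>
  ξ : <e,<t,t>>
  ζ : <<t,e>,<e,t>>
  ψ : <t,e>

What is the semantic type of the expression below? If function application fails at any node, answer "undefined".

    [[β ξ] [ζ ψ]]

[β ξ]: functor β : <<e,<t,t>>,e>, argument ξ : <e,<t,t>>; result e.
[ζ ψ]: functor ζ : <<t,e>,<e,t>>, argument ψ : <t,e>; result <e,t>.
[[β ξ] [ζ ψ]]: functor [ζ ψ] : <e,t>, argument [β ξ] : e; result t.

t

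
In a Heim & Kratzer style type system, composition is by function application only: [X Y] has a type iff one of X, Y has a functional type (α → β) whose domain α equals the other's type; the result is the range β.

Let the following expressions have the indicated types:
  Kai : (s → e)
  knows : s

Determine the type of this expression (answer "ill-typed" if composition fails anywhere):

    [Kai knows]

At [Kai knows], Kai : (s → e) takes knows : s, giving e.

e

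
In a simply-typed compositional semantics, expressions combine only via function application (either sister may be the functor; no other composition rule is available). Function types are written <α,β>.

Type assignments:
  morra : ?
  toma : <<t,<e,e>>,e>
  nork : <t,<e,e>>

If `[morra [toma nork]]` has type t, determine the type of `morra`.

At [morra [toma nork]] (required: t): [toma nork] is e, which is not a function with range t; hence morra is the functor — type <e,t>.

<e,t>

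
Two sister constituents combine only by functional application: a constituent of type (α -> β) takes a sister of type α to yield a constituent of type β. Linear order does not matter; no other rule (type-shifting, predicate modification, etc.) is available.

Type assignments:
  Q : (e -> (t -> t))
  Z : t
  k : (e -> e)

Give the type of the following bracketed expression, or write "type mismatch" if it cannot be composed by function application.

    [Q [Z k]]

[Z k]: t with (e -> e) — neither is a function whose domain matches the other; composition fails here.

type mismatch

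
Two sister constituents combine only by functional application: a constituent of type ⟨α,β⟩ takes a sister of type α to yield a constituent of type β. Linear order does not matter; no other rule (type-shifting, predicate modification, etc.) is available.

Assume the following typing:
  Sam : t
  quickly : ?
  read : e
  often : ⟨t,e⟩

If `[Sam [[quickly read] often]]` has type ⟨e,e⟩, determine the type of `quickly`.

⟨e,⟨⟨t,e⟩,⟨t,⟨e,e⟩⟩⟩⟩

[Sam [[quickly read] often]] must have type ⟨e,e⟩. The sister Sam has type t; that is not a function onto ⟨e,e⟩, so [[quickly read] often] must be the functor, of type ⟨t,⟨e,e⟩⟩.
[[quickly read] often] must have type ⟨t,⟨e,e⟩⟩. The sister often has type ⟨t,e⟩; that is not a function onto ⟨t,⟨e,e⟩⟩, so [quickly read] must be the functor, of type ⟨⟨t,e⟩,⟨t,⟨e,e⟩⟩⟩.
[quickly read] must have type ⟨⟨t,e⟩,⟨t,⟨e,e⟩⟩⟩. The sister read has type e; that is not a function onto ⟨⟨t,e⟩,⟨t,⟨e,e⟩⟩⟩, so quickly must be the functor, of type ⟨e,⟨⟨t,e⟩,⟨t,⟨e,e⟩⟩⟩⟩.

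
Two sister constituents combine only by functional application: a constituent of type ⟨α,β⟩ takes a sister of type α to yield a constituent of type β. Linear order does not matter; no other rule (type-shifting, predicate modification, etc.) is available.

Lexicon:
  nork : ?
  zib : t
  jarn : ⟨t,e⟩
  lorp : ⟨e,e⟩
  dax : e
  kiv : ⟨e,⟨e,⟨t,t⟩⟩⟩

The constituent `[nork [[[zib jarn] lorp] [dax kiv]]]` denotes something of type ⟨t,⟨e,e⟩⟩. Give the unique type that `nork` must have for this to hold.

⟨⟨t,t⟩,⟨t,⟨e,e⟩⟩⟩

For [nork [[[zib jarn] lorp] [dax kiv]]] to have type ⟨t,⟨e,e⟩⟩ with [[[zib jarn] lorp] [dax kiv]] of type ⟨t,t⟩, nork must be the function: nork : ⟨⟨t,t⟩,⟨t,⟨e,e⟩⟩⟩.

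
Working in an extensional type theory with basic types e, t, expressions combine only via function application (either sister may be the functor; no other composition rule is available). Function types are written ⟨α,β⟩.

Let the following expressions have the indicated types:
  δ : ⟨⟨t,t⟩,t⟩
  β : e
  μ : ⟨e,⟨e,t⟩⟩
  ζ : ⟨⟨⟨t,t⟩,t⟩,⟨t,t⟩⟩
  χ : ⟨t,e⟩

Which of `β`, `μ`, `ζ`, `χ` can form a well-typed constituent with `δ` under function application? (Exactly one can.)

β : e — neither side's domain matches the other.
μ : ⟨e,⟨e,t⟩⟩ — neither side's domain matches the other.
ζ — combines: ζ : ⟨⟨⟨t,t⟩,t⟩,⟨t,t⟩⟩ takes δ : ⟨⟨t,t⟩,t⟩ as argument, giving ⟨t,t⟩.
χ : ⟨t,e⟩ — neither side's domain matches the other.

ζ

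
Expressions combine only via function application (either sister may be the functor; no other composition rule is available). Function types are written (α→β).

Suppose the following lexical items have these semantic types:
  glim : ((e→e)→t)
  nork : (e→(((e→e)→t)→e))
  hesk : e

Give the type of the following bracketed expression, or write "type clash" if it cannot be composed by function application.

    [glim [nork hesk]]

e

[nork hesk] — nork of type (e→(((e→e)→t)→e)) combines with hesk of type e: type (((e→e)→t)→e).
[glim [nork hesk]] — [nork hesk] of type (((e→e)→t)→e) combines with glim of type ((e→e)→t): type e.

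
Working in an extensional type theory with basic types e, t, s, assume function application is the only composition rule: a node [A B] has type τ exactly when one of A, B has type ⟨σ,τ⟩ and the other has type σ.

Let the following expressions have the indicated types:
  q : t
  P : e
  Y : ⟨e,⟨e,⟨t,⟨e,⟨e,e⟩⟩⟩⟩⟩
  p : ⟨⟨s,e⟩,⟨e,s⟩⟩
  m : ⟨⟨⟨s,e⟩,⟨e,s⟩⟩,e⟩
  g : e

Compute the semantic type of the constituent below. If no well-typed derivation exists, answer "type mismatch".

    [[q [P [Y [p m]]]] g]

[p m]: m is ⟨⟨⟨s,e⟩,⟨e,s⟩⟩,e⟩, p is ⟨⟨s,e⟩,⟨e,s⟩⟩; result e.
[Y [p m]]: Y is ⟨e,⟨e,⟨t,⟨e,⟨e,e⟩⟩⟩⟩⟩, [p m] is e; result ⟨e,⟨t,⟨e,⟨e,e⟩⟩⟩⟩.
[P [Y [p m]]]: [Y [p m]] is ⟨e,⟨t,⟨e,⟨e,e⟩⟩⟩⟩, P is e; result ⟨t,⟨e,⟨e,e⟩⟩⟩.
[q [P [Y [p m]]]]: [P [Y [p m]]] is ⟨t,⟨e,⟨e,e⟩⟩⟩, q is t; result ⟨e,⟨e,e⟩⟩.
[[q [P [Y [p m]]]] g]: [q [P [Y [p m]]]] is ⟨e,⟨e,e⟩⟩, g is e; result ⟨e,e⟩.

⟨e,e⟩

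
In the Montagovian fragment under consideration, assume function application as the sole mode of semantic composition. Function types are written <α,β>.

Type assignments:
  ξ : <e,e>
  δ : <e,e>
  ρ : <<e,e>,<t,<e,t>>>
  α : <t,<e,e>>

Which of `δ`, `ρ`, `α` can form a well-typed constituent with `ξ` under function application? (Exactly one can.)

δ : <e,e> — does not combine with ξ.
ρ — combines: ρ : <<e,e>,<t,<e,t>>> takes ξ : <e,e> as argument, giving <t,<e,t>>.
α : <t,<e,e>> — does not combine with ξ.

ρ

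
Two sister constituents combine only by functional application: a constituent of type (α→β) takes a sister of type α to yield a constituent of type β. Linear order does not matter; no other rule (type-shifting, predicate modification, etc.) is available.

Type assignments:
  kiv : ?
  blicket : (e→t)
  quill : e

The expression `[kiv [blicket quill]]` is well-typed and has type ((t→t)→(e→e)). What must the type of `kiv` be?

(t→((t→t)→(e→e)))

[kiv [blicket quill]] is required to be ((t→t)→(e→e)). [blicket quill] : t cannot yield ((t→t)→(e→e)) as functor, so kiv : (t→((t→t)→(e→e))).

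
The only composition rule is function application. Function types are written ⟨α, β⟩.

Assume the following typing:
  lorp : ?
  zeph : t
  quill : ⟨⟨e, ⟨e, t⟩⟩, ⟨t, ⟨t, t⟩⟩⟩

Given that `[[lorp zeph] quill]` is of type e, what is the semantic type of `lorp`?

[[lorp zeph] quill] must have type e. The sister quill has type ⟨⟨e, ⟨e, t⟩⟩, ⟨t, ⟨t, t⟩⟩⟩; that is not a function onto e, so [lorp zeph] must be the functor, of type ⟨⟨⟨e, ⟨e, t⟩⟩, ⟨t, ⟨t, t⟩⟩⟩, e⟩.
[lorp zeph] must have type ⟨⟨⟨e, ⟨e, t⟩⟩, ⟨t, ⟨t, t⟩⟩⟩, e⟩. The sister zeph has type t; that is not a function onto ⟨⟨⟨e, ⟨e, t⟩⟩, ⟨t, ⟨t, t⟩⟩⟩, e⟩, so lorp must be the functor, of type ⟨t, ⟨⟨⟨e, ⟨e, t⟩⟩, ⟨t, ⟨t, t⟩⟩⟩, e⟩⟩.

⟨t, ⟨⟨⟨e, ⟨e, t⟩⟩, ⟨t, ⟨t, t⟩⟩⟩, e⟩⟩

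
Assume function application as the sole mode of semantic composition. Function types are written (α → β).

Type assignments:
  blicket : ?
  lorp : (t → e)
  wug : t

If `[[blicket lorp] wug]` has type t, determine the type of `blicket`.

[[blicket lorp] wug] must have type t. The sister wug has type t; that is not a function onto t, so [blicket lorp] must be the functor, of type (t → t).
[blicket lorp] must have type (t → t). The sister lorp has type (t → e); that is not a function onto (t → t), so blicket must be the functor, of type ((t → e) → (t → t)).

((t → e) → (t → t))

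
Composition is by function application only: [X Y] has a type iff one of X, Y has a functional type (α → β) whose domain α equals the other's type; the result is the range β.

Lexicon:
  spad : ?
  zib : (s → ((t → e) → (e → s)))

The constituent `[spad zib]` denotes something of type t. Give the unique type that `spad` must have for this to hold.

[spad zib] is required to be t. zib : (s → ((t → e) → (e → s))) cannot yield t as functor, so spad : ((s → ((t → e) → (e → s))) → t).

((s → ((t → e) → (e → s))) → t)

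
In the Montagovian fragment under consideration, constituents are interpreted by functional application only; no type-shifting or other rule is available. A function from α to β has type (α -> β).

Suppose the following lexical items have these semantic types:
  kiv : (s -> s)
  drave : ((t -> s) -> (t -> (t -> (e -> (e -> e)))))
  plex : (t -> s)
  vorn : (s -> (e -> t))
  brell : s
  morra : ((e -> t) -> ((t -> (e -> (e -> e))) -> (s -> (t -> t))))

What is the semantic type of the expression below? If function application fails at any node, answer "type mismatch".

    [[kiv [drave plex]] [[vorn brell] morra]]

type mismatch

At [drave plex], drave : ((t -> s) -> (t -> (t -> (e -> (e -> e))))) takes plex : (t -> s), giving (t -> (t -> (e -> (e -> e)))).
[kiv [drave plex]]: (s -> s) and (t -> (t -> (e -> (e -> e)))) cannot combine by function application — type clash.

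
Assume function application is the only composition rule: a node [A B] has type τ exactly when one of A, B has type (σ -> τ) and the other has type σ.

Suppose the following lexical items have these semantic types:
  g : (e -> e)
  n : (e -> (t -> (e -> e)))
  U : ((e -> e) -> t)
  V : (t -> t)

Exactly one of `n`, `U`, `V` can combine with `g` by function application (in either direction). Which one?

U

n : (e -> (t -> (e -> e))) — does not combine with g.
U — combines: U : ((e -> e) -> t) takes g : (e -> e) as argument, giving t.
V : (t -> t) — does not combine with g.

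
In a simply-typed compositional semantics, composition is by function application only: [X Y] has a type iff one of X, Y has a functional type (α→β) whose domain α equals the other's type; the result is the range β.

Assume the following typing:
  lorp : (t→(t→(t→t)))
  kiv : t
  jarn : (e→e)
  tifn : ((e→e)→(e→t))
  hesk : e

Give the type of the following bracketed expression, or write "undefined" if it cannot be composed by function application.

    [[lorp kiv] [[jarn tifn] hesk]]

(t→t)

[lorp kiv]: functor lorp : (t→(t→(t→t))), argument kiv : t; result (t→(t→t)).
[jarn tifn]: functor tifn : ((e→e)→(e→t)), argument jarn : (e→e); result (e→t).
[[jarn tifn] hesk]: functor [jarn tifn] : (e→t), argument hesk : e; result t.
[[lorp kiv] [[jarn tifn] hesk]]: functor [lorp kiv] : (t→(t→t)), argument [[jarn tifn] hesk] : t; result (t→t).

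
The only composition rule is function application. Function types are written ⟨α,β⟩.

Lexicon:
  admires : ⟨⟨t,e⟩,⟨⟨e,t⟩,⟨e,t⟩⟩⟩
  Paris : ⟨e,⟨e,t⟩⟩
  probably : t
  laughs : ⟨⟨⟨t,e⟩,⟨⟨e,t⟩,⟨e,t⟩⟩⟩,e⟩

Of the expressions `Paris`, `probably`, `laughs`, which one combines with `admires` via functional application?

Paris : ⟨e,⟨e,t⟩⟩ — neither side's domain matches the other.
probably : t — neither side's domain matches the other.
laughs — combines: laughs : ⟨⟨⟨t,e⟩,⟨⟨e,t⟩,⟨e,t⟩⟩⟩,e⟩ takes admires : ⟨⟨t,e⟩,⟨⟨e,t⟩,⟨e,t⟩⟩⟩ as argument, giving e.

laughs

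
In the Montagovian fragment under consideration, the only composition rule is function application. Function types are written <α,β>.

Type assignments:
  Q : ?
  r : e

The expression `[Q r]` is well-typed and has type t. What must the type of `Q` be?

At [Q r] (required: t): r is e, which is not a function with range t; hence Q is the functor — type <e,t>.

<e,t>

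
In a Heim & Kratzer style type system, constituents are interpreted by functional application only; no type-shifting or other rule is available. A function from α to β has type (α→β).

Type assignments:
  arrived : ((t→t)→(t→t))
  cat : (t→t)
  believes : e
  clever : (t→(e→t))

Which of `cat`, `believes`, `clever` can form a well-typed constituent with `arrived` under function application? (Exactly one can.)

cat

cat — combines: arrived : ((t→t)→(t→t)) takes cat : (t→t) as argument, giving (t→t).
believes : e — does not combine with arrived.
clever : (t→(e→t)) — does not combine with arrived.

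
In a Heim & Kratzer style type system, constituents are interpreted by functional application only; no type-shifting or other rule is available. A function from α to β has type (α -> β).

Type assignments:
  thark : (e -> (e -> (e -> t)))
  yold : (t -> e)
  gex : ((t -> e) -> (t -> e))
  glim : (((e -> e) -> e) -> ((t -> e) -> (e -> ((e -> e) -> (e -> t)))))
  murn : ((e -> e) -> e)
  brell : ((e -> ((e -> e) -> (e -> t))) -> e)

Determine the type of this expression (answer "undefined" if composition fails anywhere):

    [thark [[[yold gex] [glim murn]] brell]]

(e -> (e -> t))

[yold gex] — gex of type ((t -> e) -> (t -> e)) combines with yold of type (t -> e): type (t -> e).
[glim murn] — glim of type (((e -> e) -> e) -> ((t -> e) -> (e -> ((e -> e) -> (e -> t))))) combines with murn of type ((e -> e) -> e): type ((t -> e) -> (e -> ((e -> e) -> (e -> t)))).
[[yold gex] [glim murn]] — [glim murn] of type ((t -> e) -> (e -> ((e -> e) -> (e -> t)))) combines with [yold gex] of type (t -> e): type (e -> ((e -> e) -> (e -> t))).
[[[yold gex] [glim murn]] brell] — brell of type ((e -> ((e -> e) -> (e -> t))) -> e) combines with [[yold gex] [glim murn]] of type (e -> ((e -> e) -> (e -> t))): type e.
[thark [[[yold gex] [glim murn]] brell]] — thark of type (e -> (e -> (e -> t))) combines with [[[yold gex] [glim murn]] brell] of type e: type (e -> (e -> t)).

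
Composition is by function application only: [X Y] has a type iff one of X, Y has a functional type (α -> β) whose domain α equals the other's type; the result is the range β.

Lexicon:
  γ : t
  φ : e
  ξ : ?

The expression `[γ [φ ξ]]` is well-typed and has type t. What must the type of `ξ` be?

(e -> (t -> t))

[γ [φ ξ]] must have type t. The sister γ has type t; that is not a function onto t, so [φ ξ] must be the functor, of type (t -> t).
[φ ξ] must have type (t -> t). The sister φ has type e; that is not a function onto (t -> t), so ξ must be the functor, of type (e -> (t -> t)).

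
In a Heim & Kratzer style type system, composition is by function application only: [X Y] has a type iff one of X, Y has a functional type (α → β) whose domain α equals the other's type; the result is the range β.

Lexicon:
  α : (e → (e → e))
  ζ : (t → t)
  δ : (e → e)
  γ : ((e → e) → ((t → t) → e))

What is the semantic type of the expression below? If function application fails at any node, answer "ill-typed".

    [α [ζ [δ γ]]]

(e → e)

[δ γ] — γ of type ((e → e) → ((t → t) → e)) combines with δ of type (e → e): type ((t → t) → e).
[ζ [δ γ]] — [δ γ] of type ((t → t) → e) combines with ζ of type (t → t): type e.
[α [ζ [δ γ]]] — α of type (e → (e → e)) combines with [ζ [δ γ]] of type e: type (e → e).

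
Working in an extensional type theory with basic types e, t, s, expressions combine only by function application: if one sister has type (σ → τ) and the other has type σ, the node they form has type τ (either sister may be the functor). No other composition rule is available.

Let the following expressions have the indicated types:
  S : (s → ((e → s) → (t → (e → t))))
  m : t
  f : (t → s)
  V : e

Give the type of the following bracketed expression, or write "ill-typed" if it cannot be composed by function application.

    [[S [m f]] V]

ill-typed

[m f]: f is (t → s), m is t; result s.
[S [m f]]: S is (s → ((e → s) → (t → (e → t)))), [m f] is s; result ((e → s) → (t → (e → t))).
[[S [m f]] V]: ((e → s) → (t → (e → t))) and e cannot combine by function application — type clash.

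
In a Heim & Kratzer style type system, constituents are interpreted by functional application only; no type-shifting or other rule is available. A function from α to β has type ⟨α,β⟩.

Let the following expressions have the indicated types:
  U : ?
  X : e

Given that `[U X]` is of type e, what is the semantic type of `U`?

At [U X] (required: e): X is e, which is not a function with range e; hence U is the functor — type ⟨e,e⟩.

⟨e,e⟩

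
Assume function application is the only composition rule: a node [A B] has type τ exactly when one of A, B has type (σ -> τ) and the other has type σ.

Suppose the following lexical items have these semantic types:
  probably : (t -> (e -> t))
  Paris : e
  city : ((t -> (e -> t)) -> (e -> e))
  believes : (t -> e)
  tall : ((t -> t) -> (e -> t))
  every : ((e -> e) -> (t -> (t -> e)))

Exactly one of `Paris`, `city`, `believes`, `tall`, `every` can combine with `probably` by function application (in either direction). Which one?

city

Paris : e — probably needs t; Paris needs nothing (atomic); neither fits.
city — combines: city : ((t -> (e -> t)) -> (e -> e)) takes probably : (t -> (e -> t)) as argument, giving (e -> e).
believes : (t -> e) — probably needs t; believes needs t; neither fits.
tall : ((t -> t) -> (e -> t)) — probably needs t; tall needs (t -> t); neither fits.
every : ((e -> e) -> (t -> (t -> e))) — probably needs t; every needs (e -> e); neither fits.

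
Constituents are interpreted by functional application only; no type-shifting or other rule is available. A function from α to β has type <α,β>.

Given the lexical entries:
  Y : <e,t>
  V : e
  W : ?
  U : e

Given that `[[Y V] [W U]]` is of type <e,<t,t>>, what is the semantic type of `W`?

<e,<t,<e,<t,t>>>>

For [[Y V] [W U]] to have type <e,<t,t>> with [Y V] of type t, [W U] must be the function: [W U] : <t,<e,<t,t>>>.
For [W U] to have type <t,<e,<t,t>>> with U of type e, W must be the function: W : <e,<t,<e,<t,t>>>>.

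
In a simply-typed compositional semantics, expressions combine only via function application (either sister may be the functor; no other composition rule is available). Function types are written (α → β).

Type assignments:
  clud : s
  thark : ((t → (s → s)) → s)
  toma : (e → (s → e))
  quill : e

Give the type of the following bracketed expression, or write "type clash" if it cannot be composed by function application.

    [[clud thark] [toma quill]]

[clud thark]: s with ((t → (s → s)) → s) — neither is a function whose domain matches the other; composition fails here.

type clash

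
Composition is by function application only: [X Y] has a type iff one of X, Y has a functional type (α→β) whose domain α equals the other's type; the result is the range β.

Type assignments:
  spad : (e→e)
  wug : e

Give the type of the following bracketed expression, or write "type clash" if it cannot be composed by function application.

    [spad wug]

e

At [spad wug], spad : (e→e) takes wug : e, giving e.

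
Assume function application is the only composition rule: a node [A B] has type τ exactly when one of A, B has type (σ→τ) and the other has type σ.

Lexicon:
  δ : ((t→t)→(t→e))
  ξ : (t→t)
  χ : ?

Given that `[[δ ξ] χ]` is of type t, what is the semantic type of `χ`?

((t→e)→t)

For [[δ ξ] χ] to have type t with [δ ξ] of type (t→e), χ must be the function: χ : ((t→e)→t).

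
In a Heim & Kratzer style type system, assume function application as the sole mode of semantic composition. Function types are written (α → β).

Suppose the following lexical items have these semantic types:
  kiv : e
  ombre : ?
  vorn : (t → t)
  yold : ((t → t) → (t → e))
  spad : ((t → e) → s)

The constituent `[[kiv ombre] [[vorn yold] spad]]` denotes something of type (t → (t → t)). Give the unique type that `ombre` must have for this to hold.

(e → (s → (t → (t → t))))

For [[kiv ombre] [[vorn yold] spad]] to have type (t → (t → t)) with [[vorn yold] spad] of type s, [kiv ombre] must be the function: [kiv ombre] : (s → (t → (t → t))).
For [kiv ombre] to have type (s → (t → (t → t))) with kiv of type e, ombre must be the function: ombre : (e → (s → (t → (t → t)))).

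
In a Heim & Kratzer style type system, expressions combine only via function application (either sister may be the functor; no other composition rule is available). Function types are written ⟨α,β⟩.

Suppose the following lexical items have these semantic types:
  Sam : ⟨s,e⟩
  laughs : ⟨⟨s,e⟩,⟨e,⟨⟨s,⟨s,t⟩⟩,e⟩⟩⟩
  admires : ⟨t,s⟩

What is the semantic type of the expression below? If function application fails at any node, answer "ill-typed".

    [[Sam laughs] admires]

[Sam laughs] — laughs of type ⟨⟨s,e⟩,⟨e,⟨⟨s,⟨s,t⟩⟩,e⟩⟩⟩ combines with Sam of type ⟨s,e⟩: type ⟨e,⟨⟨s,⟨s,t⟩⟩,e⟩⟩.
[[Sam laughs] admires]: ⟨e,⟨⟨s,⟨s,t⟩⟩,e⟩⟩ and ⟨t,s⟩ cannot combine by function application — type clash.

ill-typed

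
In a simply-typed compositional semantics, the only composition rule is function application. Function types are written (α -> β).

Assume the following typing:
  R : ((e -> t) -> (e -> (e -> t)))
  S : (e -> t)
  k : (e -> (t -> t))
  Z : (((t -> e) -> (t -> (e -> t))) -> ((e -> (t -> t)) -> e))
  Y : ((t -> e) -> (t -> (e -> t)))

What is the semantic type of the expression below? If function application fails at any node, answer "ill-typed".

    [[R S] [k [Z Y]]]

(e -> t)

[R S] — R of type ((e -> t) -> (e -> (e -> t))) combines with S of type (e -> t): type (e -> (e -> t)).
[Z Y] — Z of type (((t -> e) -> (t -> (e -> t))) -> ((e -> (t -> t)) -> e)) combines with Y of type ((t -> e) -> (t -> (e -> t))): type ((e -> (t -> t)) -> e).
[k [Z Y]] — [Z Y] of type ((e -> (t -> t)) -> e) combines with k of type (e -> (t -> t)): type e.
[[R S] [k [Z Y]]] — [R S] of type (e -> (e -> t)) combines with [k [Z Y]] of type e: type (e -> t).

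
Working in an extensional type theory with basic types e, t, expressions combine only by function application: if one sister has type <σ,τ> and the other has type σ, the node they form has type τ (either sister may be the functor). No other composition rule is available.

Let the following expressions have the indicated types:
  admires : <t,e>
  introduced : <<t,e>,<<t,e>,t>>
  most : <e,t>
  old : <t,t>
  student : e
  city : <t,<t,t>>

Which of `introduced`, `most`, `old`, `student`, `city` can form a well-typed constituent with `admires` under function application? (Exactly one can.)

introduced

introduced — combines: introduced : <<t,e>,<<t,e>,t>> takes admires : <t,e> as argument, giving <<t,e>,t>.
most : <e,t> — no; admires wants t, and most wants e.
old : <t,t> — no; admires wants t, and old wants t.
student : e — no; admires wants t, and student wants nothing (atomic).
city : <t,<t,t>> — no; admires wants t, and city wants t.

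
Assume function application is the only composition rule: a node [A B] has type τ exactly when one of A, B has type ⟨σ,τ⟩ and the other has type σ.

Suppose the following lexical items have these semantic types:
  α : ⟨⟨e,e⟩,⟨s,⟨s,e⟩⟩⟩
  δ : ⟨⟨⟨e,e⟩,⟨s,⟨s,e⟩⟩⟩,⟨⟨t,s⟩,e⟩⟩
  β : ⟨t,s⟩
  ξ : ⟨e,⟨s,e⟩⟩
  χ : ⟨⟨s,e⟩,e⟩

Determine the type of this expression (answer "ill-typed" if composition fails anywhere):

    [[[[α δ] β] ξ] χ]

[α δ] — δ of type ⟨⟨⟨e,e⟩,⟨s,⟨s,e⟩⟩⟩,⟨⟨t,s⟩,e⟩⟩ combines with α of type ⟨⟨e,e⟩,⟨s,⟨s,e⟩⟩⟩: type ⟨⟨t,s⟩,e⟩.
[[α δ] β] — [α δ] of type ⟨⟨t,s⟩,e⟩ combines with β of type ⟨t,s⟩: type e.
[[[α δ] β] ξ] — ξ of type ⟨e,⟨s,e⟩⟩ combines with [[α δ] β] of type e: type ⟨s,e⟩.
[[[[α δ] β] ξ] χ] — χ of type ⟨⟨s,e⟩,e⟩ combines with [[[α δ] β] ξ] of type ⟨s,e⟩: type e.

e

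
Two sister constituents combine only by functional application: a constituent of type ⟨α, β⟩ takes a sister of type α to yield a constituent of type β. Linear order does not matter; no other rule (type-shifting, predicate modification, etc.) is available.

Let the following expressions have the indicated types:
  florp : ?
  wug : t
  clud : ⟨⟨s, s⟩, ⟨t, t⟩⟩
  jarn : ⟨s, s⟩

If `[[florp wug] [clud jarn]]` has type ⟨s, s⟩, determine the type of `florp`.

⟨t, ⟨⟨t, t⟩, ⟨s, s⟩⟩⟩

For [[florp wug] [clud jarn]] to have type ⟨s, s⟩ with [clud jarn] of type ⟨t, t⟩, [florp wug] must be the function: [florp wug] : ⟨⟨t, t⟩, ⟨s, s⟩⟩.
For [florp wug] to have type ⟨⟨t, t⟩, ⟨s, s⟩⟩ with wug of type t, florp must be the function: florp : ⟨t, ⟨⟨t, t⟩, ⟨s, s⟩⟩⟩.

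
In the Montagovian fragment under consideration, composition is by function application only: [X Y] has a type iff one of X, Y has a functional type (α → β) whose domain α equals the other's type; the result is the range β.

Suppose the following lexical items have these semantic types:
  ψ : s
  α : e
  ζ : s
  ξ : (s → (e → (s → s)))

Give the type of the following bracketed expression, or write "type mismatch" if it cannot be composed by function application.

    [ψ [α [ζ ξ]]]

[ζ ξ]: (s → (e → (s → s))) applied to s yields (e → (s → s)).
[α [ζ ξ]]: (e → (s → s)) applied to e yields (s → s).
[ψ [α [ζ ξ]]]: (s → s) applied to s yields s.

s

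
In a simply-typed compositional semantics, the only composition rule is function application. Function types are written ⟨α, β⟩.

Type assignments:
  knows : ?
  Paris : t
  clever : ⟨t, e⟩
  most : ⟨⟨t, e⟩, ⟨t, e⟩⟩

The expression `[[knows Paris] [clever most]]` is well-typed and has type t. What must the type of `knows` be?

At [[knows Paris] [clever most]] (required: t): [clever most] is ⟨t, e⟩, which is not a function with range t; hence [knows Paris] is the functor — type ⟨⟨t, e⟩, t⟩.
At [knows Paris] (required: ⟨⟨t, e⟩, t⟩): Paris is t, which is not a function with range ⟨⟨t, e⟩, t⟩; hence knows is the functor — type ⟨t, ⟨⟨t, e⟩, t⟩⟩.

⟨t, ⟨⟨t, e⟩, t⟩⟩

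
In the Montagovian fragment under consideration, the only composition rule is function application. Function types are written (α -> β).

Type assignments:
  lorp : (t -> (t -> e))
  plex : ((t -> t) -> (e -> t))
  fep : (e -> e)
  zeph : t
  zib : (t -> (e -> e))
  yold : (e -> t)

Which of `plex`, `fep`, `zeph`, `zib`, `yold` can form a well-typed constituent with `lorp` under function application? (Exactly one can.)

plex : ((t -> t) -> (e -> t)) — does not combine with lorp.
fep : (e -> e) — does not combine with lorp.
zeph — combines: lorp : (t -> (t -> e)) takes zeph : t as argument, giving (t -> e).
zib : (t -> (e -> e)) — does not combine with lorp.
yold : (e -> t) — does not combine with lorp.

zeph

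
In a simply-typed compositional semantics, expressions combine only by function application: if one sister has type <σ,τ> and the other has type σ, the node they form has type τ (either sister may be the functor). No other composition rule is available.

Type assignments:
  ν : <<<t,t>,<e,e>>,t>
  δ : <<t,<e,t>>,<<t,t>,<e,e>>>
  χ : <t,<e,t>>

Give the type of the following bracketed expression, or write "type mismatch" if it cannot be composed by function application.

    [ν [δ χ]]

[δ χ]: functor δ : <<t,<e,t>>,<<t,t>,<e,e>>>, argument χ : <t,<e,t>>; result <<t,t>,<e,e>>.
[ν [δ χ]]: functor ν : <<<t,t>,<e,e>>,t>, argument [δ χ] : <<t,t>,<e,e>>; result t.

t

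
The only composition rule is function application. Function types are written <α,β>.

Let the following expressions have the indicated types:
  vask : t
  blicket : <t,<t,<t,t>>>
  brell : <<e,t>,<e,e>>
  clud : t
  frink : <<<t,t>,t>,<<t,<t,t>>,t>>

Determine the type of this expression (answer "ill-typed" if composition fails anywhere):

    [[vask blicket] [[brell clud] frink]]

[vask blicket]: blicket is <t,<t,<t,t>>>, vask is t; result <t,<t,t>>.
[brell clud]: <<e,t>,<e,e>> with t — neither is a function whose domain matches the other; composition fails here.

ill-typed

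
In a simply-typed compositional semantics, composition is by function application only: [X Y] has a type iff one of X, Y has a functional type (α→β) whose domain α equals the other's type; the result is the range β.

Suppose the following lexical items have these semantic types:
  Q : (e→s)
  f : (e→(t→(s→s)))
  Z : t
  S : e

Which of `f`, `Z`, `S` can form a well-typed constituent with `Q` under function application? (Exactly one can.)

f : (e→(t→(s→s))) — does not combine with Q.
Z : t — does not combine with Q.
S — combines: Q : (e→s) takes S : e as argument, giving s.

S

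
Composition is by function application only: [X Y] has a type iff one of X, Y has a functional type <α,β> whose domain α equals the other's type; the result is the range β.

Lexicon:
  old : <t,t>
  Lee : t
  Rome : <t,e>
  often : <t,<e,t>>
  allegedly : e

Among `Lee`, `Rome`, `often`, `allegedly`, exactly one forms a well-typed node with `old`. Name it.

Lee — combines: old : <t,t> takes Lee : t as argument, giving t.
Rome : <t,e> — old needs t; Rome needs t; neither fits.
often : <t,<e,t>> — old needs t; often needs t; neither fits.
allegedly : e — old needs t; allegedly needs nothing (atomic); neither fits.

Lee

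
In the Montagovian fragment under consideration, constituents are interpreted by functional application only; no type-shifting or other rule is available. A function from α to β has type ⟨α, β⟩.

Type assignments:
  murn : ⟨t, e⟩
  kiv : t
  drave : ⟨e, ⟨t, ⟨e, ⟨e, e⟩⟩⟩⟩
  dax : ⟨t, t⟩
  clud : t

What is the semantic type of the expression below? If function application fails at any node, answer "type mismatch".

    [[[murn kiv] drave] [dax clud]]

At [murn kiv], murn : ⟨t, e⟩ takes kiv : t, giving e.
At [[murn kiv] drave], drave : ⟨e, ⟨t, ⟨e, ⟨e, e⟩⟩⟩⟩ takes [murn kiv] : e, giving ⟨t, ⟨e, ⟨e, e⟩⟩⟩.
At [dax clud], dax : ⟨t, t⟩ takes clud : t, giving t.
At [[[murn kiv] drave] [dax clud]], [[murn kiv] drave] : ⟨t, ⟨e, ⟨e, e⟩⟩⟩ takes [dax clud] : t, giving ⟨e, ⟨e, e⟩⟩.

⟨e, ⟨e, e⟩⟩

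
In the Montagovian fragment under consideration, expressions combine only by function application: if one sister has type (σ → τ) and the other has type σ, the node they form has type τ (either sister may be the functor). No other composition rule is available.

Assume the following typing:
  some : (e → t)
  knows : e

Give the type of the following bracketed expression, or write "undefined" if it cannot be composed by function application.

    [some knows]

t

[some knows]: (e → t) applied to e yields t.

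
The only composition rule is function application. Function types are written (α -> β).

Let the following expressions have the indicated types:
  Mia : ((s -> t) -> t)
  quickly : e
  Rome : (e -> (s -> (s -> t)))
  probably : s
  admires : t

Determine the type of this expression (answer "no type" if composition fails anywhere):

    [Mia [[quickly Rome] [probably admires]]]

no type

[quickly Rome] — Rome of type (e -> (s -> (s -> t))) combines with quickly of type e: type (s -> (s -> t)).
[probably admires]: s with t — neither is a function whose domain matches the other; composition fails here.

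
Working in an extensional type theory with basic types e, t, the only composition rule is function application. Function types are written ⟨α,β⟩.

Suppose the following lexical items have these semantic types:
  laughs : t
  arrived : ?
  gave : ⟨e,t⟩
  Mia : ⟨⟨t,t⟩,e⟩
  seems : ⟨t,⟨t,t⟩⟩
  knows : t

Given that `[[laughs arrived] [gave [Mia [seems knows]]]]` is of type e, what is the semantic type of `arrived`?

At [[laughs arrived] [gave [Mia [seems knows]]]] (required: e): [gave [Mia [seems knows]]] is t, which is not a function with range e; hence [laughs arrived] is the functor — type ⟨t,e⟩.
At [laughs arrived] (required: ⟨t,e⟩): laughs is t, which is not a function with range ⟨t,e⟩; hence arrived is the functor — type ⟨t,⟨t,e⟩⟩.

⟨t,⟨t,e⟩⟩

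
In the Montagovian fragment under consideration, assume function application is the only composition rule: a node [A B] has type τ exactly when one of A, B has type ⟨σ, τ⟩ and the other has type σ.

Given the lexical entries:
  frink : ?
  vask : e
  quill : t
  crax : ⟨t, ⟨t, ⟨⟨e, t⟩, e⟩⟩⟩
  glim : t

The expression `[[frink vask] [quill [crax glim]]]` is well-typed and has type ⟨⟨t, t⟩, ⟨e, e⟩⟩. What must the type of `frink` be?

⟨e, ⟨⟨⟨e, t⟩, e⟩, ⟨⟨t, t⟩, ⟨e, e⟩⟩⟩⟩

[[frink vask] [quill [crax glim]]] must have type ⟨⟨t, t⟩, ⟨e, e⟩⟩. The sister [quill [crax glim]] has type ⟨⟨e, t⟩, e⟩; that is not a function onto ⟨⟨t, t⟩, ⟨e, e⟩⟩, so [frink vask] must be the functor, of type ⟨⟨⟨e, t⟩, e⟩, ⟨⟨t, t⟩, ⟨e, e⟩⟩⟩.
[frink vask] must have type ⟨⟨⟨e, t⟩, e⟩, ⟨⟨t, t⟩, ⟨e, e⟩⟩⟩. The sister vask has type e; that is not a function onto ⟨⟨⟨e, t⟩, e⟩, ⟨⟨t, t⟩, ⟨e, e⟩⟩⟩, so frink must be the functor, of type ⟨e, ⟨⟨⟨e, t⟩, e⟩, ⟨⟨t, t⟩, ⟨e, e⟩⟩⟩⟩.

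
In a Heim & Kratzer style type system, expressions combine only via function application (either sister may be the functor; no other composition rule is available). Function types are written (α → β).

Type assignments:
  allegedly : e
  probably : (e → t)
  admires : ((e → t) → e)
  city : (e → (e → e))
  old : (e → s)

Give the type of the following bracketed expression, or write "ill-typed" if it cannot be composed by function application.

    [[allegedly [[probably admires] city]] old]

At [probably admires], admires : ((e → t) → e) takes probably : (e → t), giving e.
At [[probably admires] city], city : (e → (e → e)) takes [probably admires] : e, giving (e → e).
At [allegedly [[probably admires] city]], [[probably admires] city] : (e → e) takes allegedly : e, giving e.
At [[allegedly [[probably admires] city]] old], old : (e → s) takes [allegedly [[probably admires] city]] : e, giving s.

s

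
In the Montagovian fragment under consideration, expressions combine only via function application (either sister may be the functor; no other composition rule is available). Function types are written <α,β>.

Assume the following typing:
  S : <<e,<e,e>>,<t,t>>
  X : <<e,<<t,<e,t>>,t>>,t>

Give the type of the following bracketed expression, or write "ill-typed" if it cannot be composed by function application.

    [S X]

ill-typed

At [S X]: neither <<e,<e,e>>,<t,t>> nor <<e,<<t,<e,t>>,t>>,t> can take the other as argument; the node is ill-typed.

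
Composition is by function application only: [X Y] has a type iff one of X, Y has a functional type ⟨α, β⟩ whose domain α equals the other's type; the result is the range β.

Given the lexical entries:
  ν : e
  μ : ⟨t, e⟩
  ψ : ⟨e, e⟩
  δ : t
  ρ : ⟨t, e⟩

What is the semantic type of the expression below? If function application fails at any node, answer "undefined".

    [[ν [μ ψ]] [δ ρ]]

undefined

[μ ψ]: ⟨t, e⟩ and ⟨e, e⟩ cannot combine by function application — type clash.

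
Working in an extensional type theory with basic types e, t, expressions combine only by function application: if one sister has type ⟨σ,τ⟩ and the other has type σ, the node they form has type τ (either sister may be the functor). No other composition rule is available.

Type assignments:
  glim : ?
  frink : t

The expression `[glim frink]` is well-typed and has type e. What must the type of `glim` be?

[glim frink] is required to be e. frink : t cannot yield e as functor, so glim : ⟨t,e⟩.

⟨t,e⟩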